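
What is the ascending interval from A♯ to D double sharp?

augmented fourth

Counting letters A–B–C–D gives a fourth.
A#→D## = 6 semitones, 1 wider than the perfect fourth (5), so augmented.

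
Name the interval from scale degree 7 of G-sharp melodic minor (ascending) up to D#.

minor sixth

Scale degree 7 of G# melodic minor (ascending) is F##.
F## up to D#: letters F→D make it a sixth; 8 semitones makes it minor.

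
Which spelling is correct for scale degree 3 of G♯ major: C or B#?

B#

Each scale degree takes a distinct letter name. Degree 3 of a scale on G must use the letter B.
B# and C are enharmonically the same pitch, but only B# uses the letter B, so it is the correct spelling here.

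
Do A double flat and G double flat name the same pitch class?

No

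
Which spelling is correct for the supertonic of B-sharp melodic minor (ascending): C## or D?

C##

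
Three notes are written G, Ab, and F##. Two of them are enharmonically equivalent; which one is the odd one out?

Ab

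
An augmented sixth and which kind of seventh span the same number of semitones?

minor

An augmented sixth spans 10 semitones.
A seventh spanning 10 semitones is minor (the major seventh is 11).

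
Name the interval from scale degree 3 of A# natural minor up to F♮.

diminished fourth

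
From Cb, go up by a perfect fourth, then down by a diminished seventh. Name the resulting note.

A perfect fourth up from Cb is Fb (letter F, 5 semitones up).
A diminished seventh down from Fb is G (letter G, 9 semitones down).

G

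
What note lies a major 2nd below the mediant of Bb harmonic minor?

The mediant of Bb harmonic minor is Db.
A major second (2 semitones) below Db lands on the letter C, giving Cb.

Cb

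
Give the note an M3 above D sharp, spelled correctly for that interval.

F##

A third above D lands on the letter F.
A major third spans 4 semitones, so D# moves to pitch class 7. On the letter F that is F##.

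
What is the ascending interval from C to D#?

Counting letters C–D gives a second.
C→D# = 3 semitones, 1 wider than the major second (2), so augmented.

augmented second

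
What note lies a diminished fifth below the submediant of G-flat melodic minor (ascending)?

A

The submediant of Gb melodic minor (ascending) is Eb.
A diminished fifth (6 semitones) below Eb lands on the letter A, giving A.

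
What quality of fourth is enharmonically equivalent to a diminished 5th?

augmented

A diminished fifth spans 6 semitones.
A fourth spanning 6 semitones is augmented (the perfect fourth is 5).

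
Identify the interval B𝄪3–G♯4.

diminished sixth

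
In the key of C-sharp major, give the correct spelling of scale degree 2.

The C# major scale runs C# D# E# F# G# A# B#.
Degree 2 is D#.

D#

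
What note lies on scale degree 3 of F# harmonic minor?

Degree 3 takes the letter 2 steps above F, which is A.
In harmonic minor, degree 3 sits 3 semitones above the tonic. F# + 3 semitones is pitch class 9, spelled on A as A.

A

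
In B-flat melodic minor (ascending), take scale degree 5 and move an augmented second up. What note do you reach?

G#

Scale degree 5 of Bb melodic minor (ascending) is F.
An augmented second (3 semitones) above F lands on the letter G, giving G#.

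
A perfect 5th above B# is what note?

F##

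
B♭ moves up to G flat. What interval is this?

The letter names run B→G, a span of 5 letter steps, so the interval is some kind of sixth.
Bb to Gb is 8 semitones. A major sixth is 9, so 8 makes it minor.

minor sixth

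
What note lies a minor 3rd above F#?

A third above F lands on the letter A.
A minor third spans 3 semitones, so F# moves to pitch class 9. On the letter A that is A.

A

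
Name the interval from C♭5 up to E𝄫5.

The letter names run C→E, a span of 2 letter steps, so the interval is some kind of third.
Cb to Ebb is 3 semitones. A major third is 4, so 3 makes it minor.

minor third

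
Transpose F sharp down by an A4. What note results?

C

F down a perfect fourth is C, so the target letter is C.
From F#, an augmented fourth is 6 semitones down: C.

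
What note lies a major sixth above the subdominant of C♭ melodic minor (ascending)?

The subdominant of Cb melodic minor (ascending) is Fb.
A major sixth (9 semitones) above Fb lands on the letter D, giving Db.

Db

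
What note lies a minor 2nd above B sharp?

B up a major second is C#, so the target letter is C.
From B#, a minor second is 1 semitone up: C#.

C#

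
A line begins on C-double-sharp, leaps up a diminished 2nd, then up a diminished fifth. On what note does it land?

A diminished second up from C## is D (letter D, 0 semitones up).
A diminished fifth up from D is Ab (letter A, 6 semitones up).

Ab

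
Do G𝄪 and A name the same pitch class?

Yes

G## = pitch class 9 and A = pitch class 9 — the same pitch class, so they are enharmonic equivalents.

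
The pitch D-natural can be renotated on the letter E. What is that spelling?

Ebb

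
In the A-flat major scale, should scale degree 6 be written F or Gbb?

F

Each scale degree takes a distinct letter name. Degree 6 of a scale on A must use the letter F.
F and Gbb are enharmonically the same pitch, but only F uses the letter F, so it is the correct spelling here.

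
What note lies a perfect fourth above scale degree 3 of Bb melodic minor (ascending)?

Scale degree 3 of Bb melodic minor (ascending) is Db.
A perfect fourth (5 semitones) above Db lands on the letter G, giving Gb.

Gb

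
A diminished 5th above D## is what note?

D up a perfect fifth is A, so the target letter is A.
From D##, a diminished fifth is 6 semitones up: A#.

A#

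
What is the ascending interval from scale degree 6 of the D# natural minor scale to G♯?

major sixth

Scale degree 6 of D# natural minor is B.
B up to G#: letters B→G make it a sixth; 9 semitones makes it major.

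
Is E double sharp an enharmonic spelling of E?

E## is pitch class 6; E is pitch class 4.
The pitch classes differ (6 vs. 4), so they are not enharmonic equivalents.

No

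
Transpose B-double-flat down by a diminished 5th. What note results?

Eb

A fifth below B lands on the letter E.
A diminished fifth spans 6 semitones, so Bbb moves to pitch class 3. On the letter E that is Eb.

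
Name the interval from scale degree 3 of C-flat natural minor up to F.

augmented second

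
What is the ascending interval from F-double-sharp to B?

The letter names run F→B, a span of 3 letter steps, so the interval is some kind of fourth.
F## to B is 4 semitones. A perfect fourth is 5, so 4 makes it diminished.

diminished fourth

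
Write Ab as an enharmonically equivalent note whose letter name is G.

G#

Ab is pitch class 8. The letter G alone is pitch class 7.
To reach pitch class 8 from G requires an offset of +1 semitone, i.e. sharp: G#.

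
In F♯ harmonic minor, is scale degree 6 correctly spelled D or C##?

Each scale degree takes a distinct letter name. Degree 6 of a scale on F must use the letter D.
D and C## are enharmonically the same pitch, but only D uses the letter D, so it is the correct spelling here.

D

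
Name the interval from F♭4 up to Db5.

Counting letters F–G–A–B–C–D gives a sixth.
Fb→Db = 9 semitones, exactly the major sixth.

major sixth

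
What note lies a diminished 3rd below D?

A third below D lands on the letter B.
A diminished third spans 2 semitones, so D moves to pitch class 0. On the letter B that is B#.

B#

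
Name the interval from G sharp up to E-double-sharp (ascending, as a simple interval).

augmented sixth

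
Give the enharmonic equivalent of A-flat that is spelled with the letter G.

G#

Plain G sits 1 semitone below Ab, so on the letter G the same pitch needs a sharp: G#.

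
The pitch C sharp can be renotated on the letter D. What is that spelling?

Db

C# is pitch class 1. The letter D alone is pitch class 2.
To reach pitch class 1 from D requires an offset of -1 semitone, i.e. flat: Db.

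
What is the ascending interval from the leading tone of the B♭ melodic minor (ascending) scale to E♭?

The leading tone of Bb melodic minor (ascending) is A.
A up to Eb: letters A→E make it a fifth; 6 semitones makes it diminished.

diminished fifth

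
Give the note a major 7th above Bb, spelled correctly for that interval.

A seventh above B lands on the letter A.
A major seventh spans 11 semitones, so Bb moves to pitch class 9. On the letter A that is A.

A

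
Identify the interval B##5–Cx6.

Counting letters B–C gives a second.
B##→C## = 1 semitone, 1 narrower than the major second (2), so minor.

minor second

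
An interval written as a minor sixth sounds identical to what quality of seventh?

doubly diminished

A minor sixth spans 8 semitones.
A seventh spanning 8 semitones is doubly diminished (the major seventh is 11).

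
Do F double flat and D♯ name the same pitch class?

Yes

Fbb is pitch class 3; D# is pitch class 3.
All spellings map to pitch class 3, so they are enharmonically equivalent.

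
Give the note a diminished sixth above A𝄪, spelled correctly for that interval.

A up a major sixth is F#, so the target letter is F.
From A##, a diminished sixth is 7 semitones up: F#.

F#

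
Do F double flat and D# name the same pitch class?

Yes

Fbb is pitch class 3; D# is pitch class 3.
All spellings map to pitch class 3, so they are enharmonically equivalent.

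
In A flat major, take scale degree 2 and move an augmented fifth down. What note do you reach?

Ebb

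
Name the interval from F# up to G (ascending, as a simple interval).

Counting letters F–G gives a second.
F#→G = 1 semitone, 1 narrower than the major second (2), so minor.

minor second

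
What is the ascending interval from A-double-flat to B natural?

doubly augmented second

Counting letters A–B gives a second.
Abb→B = 4 semitones, 2 wider than the major second (2), so doubly augmented.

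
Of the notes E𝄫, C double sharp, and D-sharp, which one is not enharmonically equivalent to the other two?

In 12-tone equal temperament, enharmonic equivalents share a pitch class. Ebb is pitch class 2; C## is pitch class 2; D# is pitch class 3.
Ebb and C## share pitch class 2, while D# is pitch class 3.

D#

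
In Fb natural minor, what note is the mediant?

Degree 3 takes the letter 2 steps above F, which is A.
In natural minor, degree 3 sits 3 semitones above the tonic. Fb + 3 semitones is pitch class 7, spelled on A as Abb.

Abb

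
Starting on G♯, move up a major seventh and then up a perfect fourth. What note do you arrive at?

B#

A major seventh up from G# is F## (letter F, 11 semitones up).
A perfect fourth up from F## is B# (letter B, 5 semitones up).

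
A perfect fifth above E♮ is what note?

B

A fifth above E lands on the letter B.
A perfect fifth spans 7 semitones, so E moves to pitch class 11. On the letter B that is B.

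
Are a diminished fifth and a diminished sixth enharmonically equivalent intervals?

No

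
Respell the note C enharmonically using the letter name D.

Dbb

C is pitch class 0. The letter D alone is pitch class 2.
To reach pitch class 0 from D requires an offset of -2 semitones, i.e. double flat: Dbb.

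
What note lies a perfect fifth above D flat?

Ab

A fifth above D lands on the letter A.
A perfect fifth spans 7 semitones, so Db moves to pitch class 8. On the letter A that is Ab.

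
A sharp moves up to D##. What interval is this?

augmented fourth

The letter names run A→D, a span of 3 letter steps, so the interval is some kind of fourth.
A# to D## is 6 semitones. A perfect fourth is 5, so 6 makes it augmented.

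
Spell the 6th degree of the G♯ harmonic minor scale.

The G# harmonic minor scale runs G# A# B C# D# E F##.
Degree 6 is E.

E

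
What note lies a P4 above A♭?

A fourth above A lands on the letter D.
A perfect fourth spans 5 semitones, so Ab moves to pitch class 1. On the letter D that is Db.

Db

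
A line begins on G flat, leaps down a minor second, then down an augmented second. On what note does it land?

Ebb

A minor second down from Gb is F (letter F, 1 semitone down).
An augmented second down from F is Ebb (letter E, 3 semitones down).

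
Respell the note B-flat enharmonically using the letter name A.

A#

Plain A sits 1 semitone below Bb, so on the letter A the same pitch needs a sharp: A#.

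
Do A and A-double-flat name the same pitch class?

No

A is pitch class 9; Abb is pitch class 7.
The pitch classes differ (9 vs. 7), so they are not enharmonic equivalents.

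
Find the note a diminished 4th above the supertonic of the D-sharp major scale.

The supertonic of D# major is E#.
A diminished fourth (4 semitones) above E# lands on the letter A, giving A.

A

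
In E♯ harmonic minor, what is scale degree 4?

A#

The E# harmonic minor scale runs E# F## G# A# B# C# D##.
Degree 4 is A#.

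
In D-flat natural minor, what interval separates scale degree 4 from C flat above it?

Scale degree 4 of Db natural minor is Gb.
Gb up to Cb: letters G→C make it a fourth; 5 semitones makes it perfect.

perfect fourth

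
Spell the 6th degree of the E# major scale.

C##

The E# major scale runs E# F## G## A# B# C## D##.
Degree 6 is C##.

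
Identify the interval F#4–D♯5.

Counting letters F–G–A–B–C–D gives a sixth.
F#→D# = 9 semitones, exactly the major sixth.

major sixth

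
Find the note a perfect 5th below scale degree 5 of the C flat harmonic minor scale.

Scale degree 5 of Cb harmonic minor is Gb.
A perfect fifth (7 semitones) below Gb lands on the letter C, giving Cb.

Cb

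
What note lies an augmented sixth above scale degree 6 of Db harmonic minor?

Scale degree 6 of Db harmonic minor is Bbb.
An augmented sixth (10 semitones) above Bbb lands on the letter G, giving G.

G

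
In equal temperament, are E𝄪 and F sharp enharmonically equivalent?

Yes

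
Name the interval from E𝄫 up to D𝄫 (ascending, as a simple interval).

The letter names run E→D, a span of 6 letter steps, so the interval is some kind of seventh.
Ebb to Dbb is 10 semitones. A major seventh is 11, so 10 makes it minor.

minor seventh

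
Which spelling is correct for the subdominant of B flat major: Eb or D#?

Eb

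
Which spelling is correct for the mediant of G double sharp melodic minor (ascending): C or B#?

Each scale degree takes a distinct letter name. Degree 3 of a scale on G must use the letter B.
B# and C are enharmonically the same pitch, but only B# uses the letter B, so it is the correct spelling here.

B#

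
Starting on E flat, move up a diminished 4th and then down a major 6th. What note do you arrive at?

A diminished fourth up from Eb is Abb (letter A, 4 semitones up).
A major sixth down from Abb is Cbb (letter C, 9 semitones down).

Cbb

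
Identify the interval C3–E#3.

augmented third

Counting letters C–D–E gives a third.
C→E# = 5 semitones, 1 wider than the major third (4), so augmented.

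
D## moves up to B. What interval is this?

diminished sixth

The letter names run D→B, a span of 5 letter steps, so the interval is some kind of sixth.
D## to B is 7 semitones. A major sixth is 9, so 7 makes it diminished.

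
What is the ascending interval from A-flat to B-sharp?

Counting letters A–B gives a second.
Ab→B# = 4 semitones, 2 wider than the major second (2), so doubly augmented.

doubly augmented second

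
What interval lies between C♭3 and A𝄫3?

Counting letters C–D–E–F–G–A gives a sixth.
Cb→Abb = 8 semitones, 1 narrower than the major sixth (9), so minor.

minor sixth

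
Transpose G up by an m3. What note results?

A third above G lands on the letter B.
A minor third spans 3 semitones, so G moves to pitch class 10. On the letter B that is Bb.

Bb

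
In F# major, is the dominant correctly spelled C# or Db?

C#

Each scale degree takes a distinct letter name. Degree 5 of a scale on F must use the letter C.
C# and Db are enharmonically the same pitch, but only C# uses the letter C, so it is the correct spelling here.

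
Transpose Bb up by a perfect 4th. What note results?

B up a perfect fourth is E, so the target letter is E.
From Bb, a perfect fourth is 5 semitones up: Eb.

Eb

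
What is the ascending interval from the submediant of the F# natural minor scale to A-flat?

diminished fifth

The submediant of F# natural minor is D.
D up to Ab: letters D→A make it a fifth; 6 semitones makes it diminished.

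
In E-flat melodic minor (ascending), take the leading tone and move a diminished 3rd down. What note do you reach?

B#

The leading tone of Eb melodic minor (ascending) is D.
A diminished third (2 semitones) below D lands on the letter B, giving B#.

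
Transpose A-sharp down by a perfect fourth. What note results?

A fourth below A lands on the letter E.
A perfect fourth spans 5 semitones, so A# moves to pitch class 5. On the letter E that is E#.

E#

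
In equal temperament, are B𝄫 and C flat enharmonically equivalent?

No

Bbb is pitch class 9; Cb is pitch class 11.
The pitch classes differ (9 vs. 11), so they are not enharmonic equivalents.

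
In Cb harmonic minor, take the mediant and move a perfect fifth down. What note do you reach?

Abb

The mediant of Cb harmonic minor is Ebb.
A perfect fifth (7 semitones) below Ebb lands on the letter A, giving Abb.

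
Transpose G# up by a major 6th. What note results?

G up a major sixth is E, so the target letter is E.
From G#, a major sixth is 9 semitones up: E#.

E#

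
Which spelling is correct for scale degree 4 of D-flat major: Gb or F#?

Gb

Each scale degree takes a distinct letter name. Degree 4 of a scale on D must use the letter G.
Gb and F# are enharmonically the same pitch, but only Gb uses the letter G, so it is the correct spelling here.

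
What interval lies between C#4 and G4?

diminished fifth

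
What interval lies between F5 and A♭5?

minor third

Counting letters F–G–A gives a third.
F→Ab = 3 semitones, 1 narrower than the major third (4), so minor.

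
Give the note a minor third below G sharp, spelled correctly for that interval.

E#

A third below G lands on the letter E.
A minor third spans 3 semitones, so G# moves to pitch class 5. On the letter E that is E#.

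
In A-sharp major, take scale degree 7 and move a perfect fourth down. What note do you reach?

D##

Scale degree 7 of A# major is G##.
A perfect fourth (5 semitones) below G## lands on the letter D, giving D##.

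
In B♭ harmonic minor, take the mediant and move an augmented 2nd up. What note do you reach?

The mediant of Bb harmonic minor is Db.
An augmented second (3 semitones) above Db lands on the letter E, giving E.

E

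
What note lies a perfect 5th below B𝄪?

E##

B down a perfect fifth is E, so the target letter is E.
From B##, a perfect fifth is 7 semitones down: E##.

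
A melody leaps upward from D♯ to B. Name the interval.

minor sixth

Counting letters D–E–F–G–A–B gives a sixth.
D#→B = 8 semitones, 1 narrower than the major sixth (9), so minor.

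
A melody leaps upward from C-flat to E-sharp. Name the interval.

doubly augmented third

The letter names run C→E, a span of 2 letter steps, so the interval is some kind of third.
Cb to E# is 6 semitones. A major third is 4, so 6 makes it doubly augmented.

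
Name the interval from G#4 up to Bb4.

diminished third

The letter names run G→B, a span of 2 letter steps, so the interval is some kind of third.
G# to Bb is 2 semitones. A major third is 4, so 2 makes it diminished.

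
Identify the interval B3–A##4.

Counting letters B–C–D–E–F–G–A gives a seventh.
B→A## = 12 semitones, 1 wider than the major seventh (11), so augmented.

augmented seventh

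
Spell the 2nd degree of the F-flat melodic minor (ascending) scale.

Gb

Degree 2 takes the letter 1 step above F, which is G.
In melodic minor (ascending), degree 2 sits 2 semitones above the tonic. Fb + 2 semitones is pitch class 6, spelled on G as Gb.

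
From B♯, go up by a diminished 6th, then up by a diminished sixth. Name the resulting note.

A diminished sixth up from B# is G (letter G, 7 semitones up).
A diminished sixth up from G is Ebb (letter E, 7 semitones up).

Ebb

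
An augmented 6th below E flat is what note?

Gbb

A sixth below E lands on the letter G.
An augmented sixth spans 10 semitones, so Eb moves to pitch class 5. On the letter G that is Gbb.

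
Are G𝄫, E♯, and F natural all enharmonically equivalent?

Gbb is pitch class 5; E# is pitch class 5; F is pitch class 5.
All spellings map to pitch class 5, so they are enharmonically equivalent.

Yes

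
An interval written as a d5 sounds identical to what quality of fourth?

A diminished fifth spans 6 semitones.
A fourth spanning 6 semitones is augmented (the perfect fourth is 5).

augmented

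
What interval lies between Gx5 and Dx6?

perfect fifth

Counting letters G–A–B–C–D gives a fifth.
G##→D## = 7 semitones, exactly the perfect fifth.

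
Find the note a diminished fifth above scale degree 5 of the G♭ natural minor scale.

Scale degree 5 of Gb natural minor is Db.
A diminished fifth (6 semitones) above Db lands on the letter A, giving Abb.

Abb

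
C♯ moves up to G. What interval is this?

The letter names run C→G, a span of 4 letter steps, so the interval is some kind of fifth.
C# to G is 6 semitones. A perfect fifth is 7, so 6 makes it diminished.

diminished fifth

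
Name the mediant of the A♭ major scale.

C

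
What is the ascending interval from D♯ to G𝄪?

Counting letters D–E–F–G gives a fourth.
D#→G## = 6 semitones, 1 wider than the perfect fourth (5), so augmented.

augmented fourth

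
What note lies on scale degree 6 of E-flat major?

Degree 6 takes the letter 5 steps above E, which is C.
In major, degree 6 sits 9 semitones above the tonic. Eb + 9 semitones is pitch class 0, spelled on C as C.

C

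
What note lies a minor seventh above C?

Bb

A seventh above C lands on the letter B.
A minor seventh spans 10 semitones, so C moves to pitch class 10. On the letter B that is Bb.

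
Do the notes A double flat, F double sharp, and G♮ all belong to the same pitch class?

Yes

Abb is pitch class 7; F## is pitch class 7; G is pitch class 7.
All spellings map to pitch class 7, so they are enharmonically equivalent.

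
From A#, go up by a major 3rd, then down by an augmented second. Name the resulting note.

B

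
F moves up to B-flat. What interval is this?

perfect fourth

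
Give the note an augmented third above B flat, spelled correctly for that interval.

A third above B lands on the letter D.
An augmented third spans 5 semitones, so Bb moves to pitch class 3. On the letter D that is D#.

D#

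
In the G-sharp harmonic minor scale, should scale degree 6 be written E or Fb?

Each scale degree takes a distinct letter name. Degree 6 of a scale on G must use the letter E.
E and Fb are enharmonically the same pitch, but only E uses the letter E, so it is the correct spelling here.

E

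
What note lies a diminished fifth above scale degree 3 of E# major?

D#

Scale degree 3 of E# major is G##.
A diminished fifth (6 semitones) above G## lands on the letter D, giving D#.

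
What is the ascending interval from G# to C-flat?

Counting letters G–A–B–C gives a fourth.
G#→Cb = 3 semitones, 2 narrower than the perfect fourth (5), so doubly diminished.

doubly diminished fourth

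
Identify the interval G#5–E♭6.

The letter names run G→E, a span of 5 letter steps, so the interval is some kind of sixth.
G# to Eb is 7 semitones. A major sixth is 9, so 7 makes it diminished.

diminished sixth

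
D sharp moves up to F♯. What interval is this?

minor third

Counting letters D–E–F gives a third.
D#→F# = 3 semitones, 1 narrower than the major third (4), so minor.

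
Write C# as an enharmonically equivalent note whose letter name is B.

Plain B sits 2 semitones below C#, so on the letter B the same pitch needs a double sharp: B##.

B##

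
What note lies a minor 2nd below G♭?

A second below G lands on the letter F.
A minor second spans 1 semitone, so Gb moves to pitch class 5. On the letter F that is F.

F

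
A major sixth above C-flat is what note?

Ab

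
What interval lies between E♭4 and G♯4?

The letter names run E→G, a span of 2 letter steps, so the interval is some kind of third.
Eb to G# is 5 semitones. A major third is 4, so 5 makes it augmented.

augmented third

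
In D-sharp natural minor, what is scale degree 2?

E#

The D# natural minor scale runs D# E# F# G# A# B C#.
Degree 2 is E#.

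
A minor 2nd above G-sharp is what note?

A

A second above G lands on the letter A.
A minor second spans 1 semitone, so G# moves to pitch class 9. On the letter A that is A.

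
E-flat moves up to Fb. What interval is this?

minor second

The letter names run E→F, a span of 1 letter step, so the interval is some kind of second.
Eb to Fb is 1 semitone. A major second is 2, so 1 makes it minor.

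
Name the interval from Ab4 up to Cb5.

minor third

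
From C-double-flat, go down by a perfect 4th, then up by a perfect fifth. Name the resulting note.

A perfect fourth down from Cbb is Gbb (letter G, 5 semitones down).
A perfect fifth up from Gbb is Dbb (letter D, 7 semitones up).

Dbb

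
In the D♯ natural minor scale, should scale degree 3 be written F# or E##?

F#

Each scale degree takes a distinct letter name. Degree 3 of a scale on D must use the letter F.
F# and E## are enharmonically the same pitch, but only F# uses the letter F, so it is the correct spelling here.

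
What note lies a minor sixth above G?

Eb

G up a major sixth is E, so the target letter is E.
From G, a minor sixth is 8 semitones up: Eb.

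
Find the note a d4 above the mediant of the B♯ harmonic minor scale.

The mediant of B# harmonic minor is D#.
A diminished fourth (4 semitones) above D# lands on the letter G, giving G.

G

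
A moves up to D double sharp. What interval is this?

The letter names run A→D, a span of 3 letter steps, so the interval is some kind of fourth.
A to D## is 7 semitones. A perfect fourth is 5, so 7 makes it doubly augmented.

doubly augmented fourth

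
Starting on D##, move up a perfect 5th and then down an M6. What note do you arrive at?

C##

A perfect fifth up from D## is A## (letter A, 7 semitones up).
A major sixth down from A## is C## (letter C, 9 semitones down).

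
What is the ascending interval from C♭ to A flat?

major sixth

The letter names run C→A, a span of 5 letter steps, so the interval is some kind of sixth.
Cb to Ab is 9 semitones. A major sixth is 9, so 9 makes it major.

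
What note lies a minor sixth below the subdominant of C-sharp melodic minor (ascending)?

A#

The subdominant of C# melodic minor (ascending) is F#.
A minor sixth (8 semitones) below F# lands on the letter A, giving A#.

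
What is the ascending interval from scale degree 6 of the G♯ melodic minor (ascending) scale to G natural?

diminished third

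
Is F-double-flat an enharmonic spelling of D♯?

Yes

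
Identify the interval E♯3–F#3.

Counting letters E–F gives a second.
E#→F# = 1 semitone, 1 narrower than the major second (2), so minor.

minor second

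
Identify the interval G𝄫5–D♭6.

augmented fifth

The letter names run G→D, a span of 4 letter steps, so the interval is some kind of fifth.
Gbb to Db is 8 semitones. A perfect fifth is 7, so 8 makes it augmented.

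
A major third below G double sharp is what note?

A third below G lands on the letter E.
A major third spans 4 semitones, so G## moves to pitch class 5. On the letter E that is E#.

E#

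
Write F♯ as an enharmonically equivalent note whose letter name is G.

Gb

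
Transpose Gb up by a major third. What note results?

Bb

A third above G lands on the letter B.
A major third spans 4 semitones, so Gb moves to pitch class 10. On the letter B that is Bb.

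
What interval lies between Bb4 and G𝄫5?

Counting letters B–C–D–E–F–G gives a sixth.
Bb→Gbb = 7 semitones, 2 narrower than the major sixth (9), so diminished.

diminished sixth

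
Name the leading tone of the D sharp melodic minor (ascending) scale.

Degree 7 takes the letter 6 steps above D, which is C.
In melodic minor (ascending), degree 7 sits 11 semitones above the tonic. D# + 11 semitones is pitch class 2, spelled on C as C##.

C##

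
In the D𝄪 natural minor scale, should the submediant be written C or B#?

B#

Each scale degree takes a distinct letter name. Degree 6 of a scale on D must use the letter B.
B# and C are enharmonically the same pitch, but only B# uses the letter B, so it is the correct spelling here.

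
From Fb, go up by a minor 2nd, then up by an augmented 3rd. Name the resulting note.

A minor second up from Fb is Gbb (letter G, 1 semitone up).
An augmented third up from Gbb is Bb (letter B, 5 semitones up).

Bb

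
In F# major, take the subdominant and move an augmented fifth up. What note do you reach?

The subdominant of F# major is B.
An augmented fifth (8 semitones) above B lands on the letter F, giving F##.

F##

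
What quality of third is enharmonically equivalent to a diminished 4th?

major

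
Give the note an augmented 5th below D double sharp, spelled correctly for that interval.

A fifth below D lands on the letter G.
An augmented fifth spans 8 semitones, so D## moves to pitch class 8. On the letter G that is G#.

G#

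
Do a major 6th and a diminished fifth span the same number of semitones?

A major sixth spans 9 semitones; a diminished fifth spans 6.
The spans differ, so they are not enharmonic equivalents.

No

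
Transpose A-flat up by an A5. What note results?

E

A up a perfect fifth is E, so the target letter is E.
From Ab, an augmented fifth is 8 semitones up: E.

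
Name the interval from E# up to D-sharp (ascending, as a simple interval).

minor seventh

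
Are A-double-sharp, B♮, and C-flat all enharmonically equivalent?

Yes

A## is pitch class 11; B is pitch class 11; Cb is pitch class 11.
All spellings map to pitch class 11, so they are enharmonically equivalent.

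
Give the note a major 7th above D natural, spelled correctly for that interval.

C#

D up a major seventh is C#, so the target letter is C.
From D, a major seventh is 11 semitones up: C#.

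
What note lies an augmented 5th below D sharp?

A fifth below D lands on the letter G.
An augmented fifth spans 8 semitones, so D# moves to pitch class 7. On the letter G that is G.

G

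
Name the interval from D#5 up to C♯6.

minor seventh

Counting letters D–E–F–G–A–B–C gives a seventh.
D#→C# = 10 semitones, 1 narrower than the major seventh (11), so minor.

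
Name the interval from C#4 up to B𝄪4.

The letter names run C→B, a span of 6 letter steps, so the interval is some kind of seventh.
C# to B## is 12 semitones. A major seventh is 11, so 12 makes it augmented.

augmented seventh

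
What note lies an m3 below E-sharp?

C##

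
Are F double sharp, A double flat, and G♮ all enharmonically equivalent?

Yes

F## is pitch class 7; Abb is pitch class 7; G is pitch class 7.
All spellings map to pitch class 7, so they are enharmonically equivalent.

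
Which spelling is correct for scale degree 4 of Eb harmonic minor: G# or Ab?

Ab

Each scale degree takes a distinct letter name. Degree 4 of a scale on E must use the letter A.
Ab and G# are enharmonically the same pitch, but only Ab uses the letter A, so it is the correct spelling here.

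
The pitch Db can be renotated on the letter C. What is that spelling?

Db is pitch class 1. The letter C alone is pitch class 0.
To reach pitch class 1 from C requires an offset of +1 semitone, i.e. sharp: C#.

C#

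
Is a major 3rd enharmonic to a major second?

No

A major third spans 4 semitones; a major second spans 2.
The spans differ, so they are not enharmonic equivalents.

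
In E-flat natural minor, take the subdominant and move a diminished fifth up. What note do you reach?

Ebb

The subdominant of Eb natural minor is Ab.
A diminished fifth (6 semitones) above Ab lands on the letter E, giving Ebb.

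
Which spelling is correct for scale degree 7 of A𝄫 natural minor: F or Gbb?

Gbb

Each scale degree takes a distinct letter name. Degree 7 of a scale on A must use the letter G.
Gbb and F are enharmonically the same pitch, but only Gbb uses the letter G, so it is the correct spelling here.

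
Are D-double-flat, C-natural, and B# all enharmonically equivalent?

Yes

Dbb = pitch class 0 and C = pitch class 0 and B# = pitch class 0 — the same pitch class, so they are enharmonic equivalents.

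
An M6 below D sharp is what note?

F#

A sixth below D lands on the letter F.
A major sixth spans 9 semitones, so D# moves to pitch class 6. On the letter F that is F#.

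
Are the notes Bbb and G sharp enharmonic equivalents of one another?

No

Two spellings are enharmonically equivalent only if they share a pitch class.
Here Bbb → 9, G# → 8; 8 ≠ 9, so they are not.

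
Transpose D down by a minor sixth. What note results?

F#

A sixth below D lands on the letter F.
A minor sixth spans 8 semitones, so D moves to pitch class 6. On the letter F that is F#.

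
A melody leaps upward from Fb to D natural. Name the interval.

augmented sixth

Counting letters F–G–A–B–C–D gives a sixth.
Fb→D = 10 semitones, 1 wider than the major sixth (9), so augmented.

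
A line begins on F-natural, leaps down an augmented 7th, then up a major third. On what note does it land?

An augmented seventh down from F is Gbb (letter G, 12 semitones down).
A major third up from Gbb is Bbb (letter B, 4 semitones up).

Bbb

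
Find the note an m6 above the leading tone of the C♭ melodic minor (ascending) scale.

Gb

The leading tone of Cb melodic minor (ascending) is Bb.
A minor sixth (8 semitones) above Bb lands on the letter G, giving Gb.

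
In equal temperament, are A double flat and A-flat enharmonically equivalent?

No

Two spellings are enharmonically equivalent only if they share a pitch class.
Here Abb → 7, Ab → 8; 7 ≠ 8, so they are not.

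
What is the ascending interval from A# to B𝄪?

Counting letters A–B gives a second.
A#→B## = 3 semitones, 1 wider than the major second (2), so augmented.

augmented second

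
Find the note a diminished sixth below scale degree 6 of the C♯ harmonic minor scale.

C##

Scale degree 6 of C# harmonic minor is A.
A diminished sixth (7 semitones) below A lands on the letter C, giving C##.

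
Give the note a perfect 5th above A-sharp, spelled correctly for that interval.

E#

A fifth above A lands on the letter E.
A perfect fifth spans 7 semitones, so A# moves to pitch class 5. On the letter E that is E#.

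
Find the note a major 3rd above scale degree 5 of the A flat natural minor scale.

Scale degree 5 of Ab natural minor is Eb.
A major third (4 semitones) above Eb lands on the letter G, giving G.

G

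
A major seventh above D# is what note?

D up a major seventh is C#, so the target letter is C.
From D#, a major seventh is 11 semitones up: C##.

C##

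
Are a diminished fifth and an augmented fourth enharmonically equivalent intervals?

Yes

A diminished fifth spans 6 semitones; an augmented fourth spans 6.
They are enharmonically equivalent.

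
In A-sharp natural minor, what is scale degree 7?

Degree 7 takes the letter 6 steps above A, which is G.
In natural minor, degree 7 sits 10 semitones above the tonic. A# + 10 semitones is pitch class 8, spelled on G as G#.

G#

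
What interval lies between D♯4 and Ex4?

The letter names run D→E, a span of 1 letter step, so the interval is some kind of second.
D# to E## is 3 semitones. A major second is 2, so 3 makes it augmented.

augmented second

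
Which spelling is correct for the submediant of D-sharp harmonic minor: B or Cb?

B

Each scale degree takes a distinct letter name. Degree 6 of a scale on D must use the letter B.
B and Cb are enharmonically the same pitch, but only B uses the letter B, so it is the correct spelling here.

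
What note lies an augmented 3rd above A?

C##

A third above A lands on the letter C.
An augmented third spans 5 semitones, so A moves to pitch class 2. On the letter C that is C##.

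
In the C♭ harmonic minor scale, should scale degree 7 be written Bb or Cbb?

Bb

Each scale degree takes a distinct letter name. Degree 7 of a scale on C must use the letter B.
Bb and Cbb are enharmonically the same pitch, but only Bb uses the letter B, so it is the correct spelling here.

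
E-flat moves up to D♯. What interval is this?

Counting letters E–F–G–A–B–C–D gives a seventh.
Eb→D# = 12 semitones, 1 wider than the major seventh (11), so augmented.

augmented seventh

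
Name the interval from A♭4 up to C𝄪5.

The letter names run A→C, a span of 2 letter steps, so the interval is some kind of third.
Ab to C## is 6 semitones. A major third is 4, so 6 makes it doubly augmented.

doubly augmented third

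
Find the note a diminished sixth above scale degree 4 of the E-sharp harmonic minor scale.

Scale degree 4 of E# harmonic minor is A#.
A diminished sixth (7 semitones) above A# lands on the letter F, giving F.

F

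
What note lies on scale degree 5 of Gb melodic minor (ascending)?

Degree 5 takes the letter 4 steps above G, which is D.
In melodic minor (ascending), degree 5 sits 7 semitones above the tonic. Gb + 7 semitones is pitch class 1, spelled on D as Db.

Db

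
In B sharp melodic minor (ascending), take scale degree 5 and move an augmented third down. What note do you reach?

D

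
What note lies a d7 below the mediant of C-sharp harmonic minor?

The mediant of C# harmonic minor is E.
A diminished seventh (9 semitones) below E lands on the letter F, giving F##.

F##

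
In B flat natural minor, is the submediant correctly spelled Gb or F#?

Each scale degree takes a distinct letter name. Degree 6 of a scale on B must use the letter G.
Gb and F# are enharmonically the same pitch, but only Gb uses the letter G, so it is the correct spelling here.

Gb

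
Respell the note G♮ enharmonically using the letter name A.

G is pitch class 7. The letter A alone is pitch class 9.
To reach pitch class 7 from A requires an offset of -2 semitones, i.e. double flat: Abb.

Abb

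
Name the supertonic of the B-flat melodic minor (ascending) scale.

C

Degree 2 takes the letter 1 step above B, which is C.
In melodic minor (ascending), degree 2 sits 2 semitones above the tonic. Bb + 2 semitones is pitch class 0, spelled on C as C.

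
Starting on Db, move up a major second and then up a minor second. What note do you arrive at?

A major second up from Db is Eb (letter E, 2 semitones up).
A minor second up from Eb is Fb (letter F, 1 semitone up).

Fb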